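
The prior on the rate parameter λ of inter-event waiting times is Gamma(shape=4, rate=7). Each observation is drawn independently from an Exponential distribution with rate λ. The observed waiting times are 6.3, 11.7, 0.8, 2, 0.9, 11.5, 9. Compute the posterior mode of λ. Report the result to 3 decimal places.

λ̂_MAP = 0.203

The Exponential(rate=λ) likelihood is ∝ λ^n e^(−λΣtᵢ). Here n = 7 and Σtᵢ = 6.3 + 11.7 + 0.8 + 2 + 0.9 + 11.5 + 9 = 42.2.
Posterior ∝ λ^3e^(−7λ) · λ^7e^(−42.2λ) = λ^10e^(−49.2λ), i.e. Gamma(11, 49.2).
Mode = (a−1)/b = 10/49.2 ≈ 0.203.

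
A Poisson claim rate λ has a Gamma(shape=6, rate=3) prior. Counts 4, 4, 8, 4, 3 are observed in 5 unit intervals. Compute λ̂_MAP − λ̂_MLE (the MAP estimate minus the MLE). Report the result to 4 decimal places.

Σxᵢ = 23. Posterior is Gamma(29, 8); MAP = (29−1)/8 = 28/8 ≈ 3.50000.
MLE = x̄ = 23/5 ≈ 4.60000.
Difference = 28/8 − 23/5 = -11/10 ≈ -1.1000.

MAP − MLE = -1.1000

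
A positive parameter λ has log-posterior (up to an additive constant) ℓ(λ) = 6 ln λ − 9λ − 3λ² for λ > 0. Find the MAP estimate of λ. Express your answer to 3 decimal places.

λ̂_MAP = 0.500

ℓ'(λ) = 6/λ − 9 − 6λ. Setting this to zero and multiplying by λ: 6λ² + 9λ − 6 = 0.
λ = (−9 + √(9² + 4·6·6)) / (2·6) = (−9 + √225) / 12 = (−9 + 15)/12 = 1/2.
ℓ''(λ) = −6/λ² − 6 < 0, confirming a maximum.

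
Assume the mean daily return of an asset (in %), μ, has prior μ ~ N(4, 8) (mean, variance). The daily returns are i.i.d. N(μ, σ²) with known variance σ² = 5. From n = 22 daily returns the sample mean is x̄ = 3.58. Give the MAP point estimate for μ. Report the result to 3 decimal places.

n = 22, x̄ = 3.58.
For a Normal prior and Normal likelihood with known variance, the posterior is Normal; its mode equals its mean, the precision-weighted average.
Prior precision 1/σ₀² = 1/8 = 0.125; data precision n/σ² = 22/5 = 4.4.
μ̂ = (0.125·4 + 4.4·3.58) / (0.125 + 4.4) = 16.252/4.525 = 16252/4525 ≈ 3.592.

μ̂_MAP = 3.592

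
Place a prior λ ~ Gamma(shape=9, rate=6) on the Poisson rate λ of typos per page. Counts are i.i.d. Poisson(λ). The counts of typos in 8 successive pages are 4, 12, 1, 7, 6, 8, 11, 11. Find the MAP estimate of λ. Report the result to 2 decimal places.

Σxᵢ = 4+12+1+7+6+8+11+11 = 60, with n = 8.
Posterior ∝ λ^8e^(−6λ) · λ^60e^(−8λ) = λ^68e^(−14λ), i.e. Gamma(shape=69, rate=14).
The mode of a Gamma(a, b) with a ≥ 1 (shape–rate) is (a−1)/b = 68/14 ≈ 4.86.

λ̂_MAP = 4.86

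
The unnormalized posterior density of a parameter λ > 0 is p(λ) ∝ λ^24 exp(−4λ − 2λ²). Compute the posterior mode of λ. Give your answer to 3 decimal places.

λ̂_MAP = 2.000

ℓ'(λ) = 24/λ − 4 − 4λ. Setting this to zero and multiplying by λ: 4λ² + 4λ − 24 = 0.
λ = (−4 + √(4² + 4·4·24)) / (2·4) = (−4 + √400) / 8 = (−4 + 20)/8 = 2.
ℓ''(λ) = −24/λ² − 4 < 0, confirming a maximum.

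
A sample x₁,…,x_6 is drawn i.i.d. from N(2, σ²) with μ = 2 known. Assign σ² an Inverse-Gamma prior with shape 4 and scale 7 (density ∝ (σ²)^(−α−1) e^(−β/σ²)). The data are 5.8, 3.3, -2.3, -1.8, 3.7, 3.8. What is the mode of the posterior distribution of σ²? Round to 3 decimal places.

Sum of squared deviations about the known mean: SS = (5.8−2)² + (3.3−2)² + (-2.3−2)² + (-1.8−2)² + (3.7−2)² + (3.8−2)² = 55.19.
The Normal likelihood contributes (σ²)^(−n/2) exp(−SS/(2σ²)), so the posterior is Inverse-Gamma(α + n/2, β + SS/2) = Inverse-Gamma(7, 34.595).
The mode of Inverse-Gamma(a, b) is b/(a+1) = 34.595/8 ≈ 4.324.

σ̂²_MAP = 4.324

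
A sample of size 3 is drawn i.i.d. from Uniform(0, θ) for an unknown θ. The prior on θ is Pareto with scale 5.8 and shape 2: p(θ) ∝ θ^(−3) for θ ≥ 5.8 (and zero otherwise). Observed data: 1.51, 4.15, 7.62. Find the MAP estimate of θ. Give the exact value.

θ̂_MAP = 7.62

The Uniform(0, θ) likelihood is θ^(−n) for θ ≥ max(xᵢ), zero otherwise. Here max(xᵢ) = 7.62.
Posterior ∝ θ^(−3) · θ^(−3) = θ^(−6) on θ ≥ max(5.8, 7.62) = 7.62.
This density is strictly decreasing in θ, so the posterior mode lies at the lower boundary of the support.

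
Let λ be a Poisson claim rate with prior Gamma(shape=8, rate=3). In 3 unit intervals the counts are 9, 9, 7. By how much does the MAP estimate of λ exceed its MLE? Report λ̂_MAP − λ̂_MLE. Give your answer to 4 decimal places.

Σxᵢ = 25. Posterior is Gamma(33, 6); MAP = (33−1)/6 = 32/6 ≈ 5.33333.
MLE = x̄ = 25/3 ≈ 8.33333.
Difference = 32/6 − 25/3 = -3 ≈ -3.0000.

MAP − MLE = -3.0000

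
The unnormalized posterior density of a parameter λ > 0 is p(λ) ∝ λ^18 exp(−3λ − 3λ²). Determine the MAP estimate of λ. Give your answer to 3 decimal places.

ℓ'(λ) = 18/λ − 3 − 6λ. Setting this to zero and multiplying by λ: 6λ² + 3λ − 18 = 0.
λ = (−3 + √(3² + 4·6·18)) / (2·6) = (−3 + √441) / 12 = (−3 + 21)/12 = 3/2.
ℓ''(λ) = −18/λ² − 6 < 0, confirming a maximum.

λ̂_MAP = 1.500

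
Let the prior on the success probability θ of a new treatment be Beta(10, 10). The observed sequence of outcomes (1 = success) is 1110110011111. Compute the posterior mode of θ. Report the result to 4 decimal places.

Prior: Beta(10, 10).
Data: 10 successes in 13 trials (from the sequence). The binomial likelihood contributes θ^10(1−θ)^3, so the posterior is Beta(10+10, 10+3) = Beta(20, 13).
For Beta(a, b) with a, b > 1 the mode is (a−1)/(a+b−2) = 19/31 ≈ 0.6129.

θ̂_MAP = 0.6129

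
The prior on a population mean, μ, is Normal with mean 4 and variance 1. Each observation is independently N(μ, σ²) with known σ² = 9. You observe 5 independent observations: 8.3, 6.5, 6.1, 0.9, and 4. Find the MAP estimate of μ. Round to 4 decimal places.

μ̂_MAP = 4.4143

n = 5; x̄ = (8.3 + 6.5 + 6.1 + 0.9 + 4)/5 = 25.8/5 = 5.16.
For a Normal prior and Normal likelihood with known variance, the posterior is Normal; its mode equals its mean, the precision-weighted average.
Prior precision 1/σ₀² = 1/1 = 1; data precision n/σ² = 5/9.
μ̂ = (1·4 + (5/9)·5.16) / (1 + 5/9) = (103/15)/(14/9) = 309/70 ≈ 4.4143.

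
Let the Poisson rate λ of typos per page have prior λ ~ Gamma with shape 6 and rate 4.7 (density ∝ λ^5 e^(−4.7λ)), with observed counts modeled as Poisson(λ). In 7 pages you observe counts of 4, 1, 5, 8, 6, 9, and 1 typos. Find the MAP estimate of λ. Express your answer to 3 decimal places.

λ̂_MAP = 3.333

Σxᵢ = 4+1+5+8+6+9+1 = 34, with n = 7.
Posterior ∝ λ^5e^(−4.7λ) · λ^34e^(−7λ) = λ^39e^(−11.7λ), i.e. Gamma(shape=40, rate=11.7).
The mode of a Gamma(a, b) with a ≥ 1 (shape–rate) is (a−1)/b = 39/11.7 ≈ 3.333.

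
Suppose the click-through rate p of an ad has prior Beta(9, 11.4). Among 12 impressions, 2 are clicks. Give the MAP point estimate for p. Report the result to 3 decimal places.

p̂_MAP = 0.329

Prior: Beta(9, 11.4).
Data: 2 successes in 12 trials. The binomial likelihood contributes p^2(1−p)^10, so the posterior is Beta(9+2, 11.4+10) = Beta(11, 21.4).
For Beta(a, b) with a, b > 1 the mode is (a−1)/(a+b−2) = 10/30.4 ≈ 0.329.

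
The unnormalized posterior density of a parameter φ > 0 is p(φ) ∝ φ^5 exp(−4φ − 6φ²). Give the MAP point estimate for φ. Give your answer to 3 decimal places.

ℓ'(φ) = 5/φ − 4 − 12φ. Setting this to zero and multiplying by φ: 12φ² + 4φ − 5 = 0.
φ = (−4 + √(4² + 4·12·5)) / (2·12) = (−4 + √256) / 24 = (−4 + 16)/24 = 1/2.
ℓ''(φ) = −5/φ² − 12 < 0, confirming a maximum.

φ̂_MAP = 0.500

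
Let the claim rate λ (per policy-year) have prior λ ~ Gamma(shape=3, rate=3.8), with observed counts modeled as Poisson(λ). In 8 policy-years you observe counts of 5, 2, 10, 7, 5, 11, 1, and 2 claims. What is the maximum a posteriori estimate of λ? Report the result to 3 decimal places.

λ̂_MAP = 3.814

Σxᵢ = 5+2+10+7+5+11+1+2 = 43, with n = 8.
Posterior ∝ λ^2e^(−3.8λ) · λ^43e^(−8λ) = λ^45e^(−11.8λ), i.e. Gamma(shape=46, rate=11.8).
The mode of a Gamma(a, b) with a ≥ 1 (shape–rate) is (a−1)/b = 45/11.8 ≈ 3.814.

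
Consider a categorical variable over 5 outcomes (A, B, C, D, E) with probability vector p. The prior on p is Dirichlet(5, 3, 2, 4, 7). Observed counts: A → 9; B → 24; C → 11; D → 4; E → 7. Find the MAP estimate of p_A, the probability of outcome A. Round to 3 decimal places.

MAP estimate of p_A = 0.183

The posterior is Dirichlet(αᵢ + nᵢ) = Dirichlet(14, 27, 13, 8, 14).
For a Dirichlet(a₁,…,a_K) with all aᵢ > 1, the mode has j-th component (aⱼ − 1)/(Σaᵢ − K).
Here Σaᵢ = 76 and K = 5, so p_A = (14 − 1)/(76 − 5) = 13/71 ≈ 0.183.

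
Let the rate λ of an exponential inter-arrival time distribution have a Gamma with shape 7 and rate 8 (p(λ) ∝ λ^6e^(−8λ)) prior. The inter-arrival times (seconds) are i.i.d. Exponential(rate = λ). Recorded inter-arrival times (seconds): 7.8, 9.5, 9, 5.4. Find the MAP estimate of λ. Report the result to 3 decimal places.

λ̂_MAP = 0.252

The Exponential(rate=λ) likelihood is ∝ λ^n e^(−λΣtᵢ). Here n = 4 and Σtᵢ = 7.8 + 9.5 + 9 + 5.4 = 31.7.
Posterior ∝ λ^6e^(−8λ) · λ^4e^(−31.7λ) = λ^10e^(−39.7λ), i.e. Gamma(11, 39.7).
Mode = (a−1)/b = 10/39.7 ≈ 0.252.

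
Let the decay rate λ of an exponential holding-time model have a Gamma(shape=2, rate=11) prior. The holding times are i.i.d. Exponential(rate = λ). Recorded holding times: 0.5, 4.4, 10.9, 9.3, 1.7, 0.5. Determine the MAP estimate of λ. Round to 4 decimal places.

λ̂_MAP = 0.1828

The Exponential(rate=λ) likelihood is ∝ λ^n e^(−λΣtᵢ). Here n = 6 and Σtᵢ = 0.5 + 4.4 + 10.9 + 9.3 + 1.7 + 0.5 = 27.3.
Posterior ∝ λe^(−11λ) · λ^6e^(−27.3λ) = λ^7e^(−38.3λ), i.e. Gamma(8, 38.3).
Mode = (a−1)/b = 7/38.3 ≈ 0.1828.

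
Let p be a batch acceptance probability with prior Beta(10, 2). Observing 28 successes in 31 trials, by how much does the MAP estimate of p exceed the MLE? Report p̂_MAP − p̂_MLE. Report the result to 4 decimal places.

MAP − MLE = -0.0008

Posterior is Beta(38, 5); MAP = (38−1)/(43−2) = 37/41 ≈ 0.90244.
MLE ignores the prior: p̂_MLE = k/n = 28/31 ≈ 0.90323.
Difference = 37/41 − 28/31 = -1/1271 ≈ -0.0008.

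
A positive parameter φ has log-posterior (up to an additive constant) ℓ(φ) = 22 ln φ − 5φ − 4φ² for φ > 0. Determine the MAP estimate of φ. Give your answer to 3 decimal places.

ℓ'(φ) = 22/φ − 5 − 8φ. Setting this to zero and multiplying by φ: 8φ² + 5φ − 22 = 0.
φ = (−5 + √(5² + 4·8·22)) / (2·8) = (−5 + √729) / 16 = (−5 + 27)/16 = 11/8.
ℓ''(φ) = −22/φ² − 8 < 0, confirming a maximum.

φ̂_MAP = 1.375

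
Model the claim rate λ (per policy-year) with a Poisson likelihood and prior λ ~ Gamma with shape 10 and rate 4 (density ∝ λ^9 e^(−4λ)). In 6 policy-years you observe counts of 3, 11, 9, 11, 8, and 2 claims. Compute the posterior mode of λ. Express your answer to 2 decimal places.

λ̂_MAP = 5.30

Σxᵢ = 3+11+9+11+8+2 = 44, with n = 6.
Posterior ∝ λ^9e^(−4λ) · λ^44e^(−6λ) = λ^53e^(−10λ), i.e. Gamma(shape=54, rate=10).
The mode of a Gamma(a, b) with a ≥ 1 (shape–rate) is (a−1)/b = 53/10 ≈ 5.30.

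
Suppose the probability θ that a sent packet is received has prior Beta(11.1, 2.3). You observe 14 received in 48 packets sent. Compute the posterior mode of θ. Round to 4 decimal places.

θ̂_MAP = 0.4057

Prior: Beta(11.1, 2.3).
Data: 14 successes in 48 trials. The binomial likelihood contributes θ^14(1−θ)^34, so the posterior is Beta(11.1+14, 2.3+34) = Beta(25.1, 36.3).
For Beta(a, b) with a, b > 1 the mode is (a−1)/(a+b−2) = 24.1/59.4 ≈ 0.4057.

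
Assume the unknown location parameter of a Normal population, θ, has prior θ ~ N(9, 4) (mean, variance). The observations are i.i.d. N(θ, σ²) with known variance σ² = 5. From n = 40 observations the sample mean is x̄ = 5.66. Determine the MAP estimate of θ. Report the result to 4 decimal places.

n = 40, x̄ = 5.66.
For a Normal prior and Normal likelihood with known variance, the posterior is Normal; its mode equals its mean, the precision-weighted average.
Prior precision 1/σ₀² = 1/4 = 0.25; data precision n/σ² = 40/5 = 8.
θ̂ = (0.25·9 + 8·5.66) / (0.25 + 8) = 47.53/8.25 = 4753/825 ≈ 5.7612.

θ̂_MAP = 5.7612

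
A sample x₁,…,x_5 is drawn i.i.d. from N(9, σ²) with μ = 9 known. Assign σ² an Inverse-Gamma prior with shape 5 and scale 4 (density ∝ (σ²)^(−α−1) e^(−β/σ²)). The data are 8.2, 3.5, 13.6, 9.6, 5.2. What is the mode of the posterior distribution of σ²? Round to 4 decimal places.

Sum of squared deviations about the known mean: SS = (8.2−9)² + (3.5−9)² + (13.6−9)² + (9.6−9)² + (5.2−9)² = 66.85.
The Normal likelihood contributes (σ²)^(−n/2) exp(−SS/(2σ²)), so the posterior is Inverse-Gamma(α + n/2, β + SS/2) = Inverse-Gamma(7.5, 37.425).
The mode of Inverse-Gamma(a, b) is b/(a+1) = 37.425/8.5 ≈ 4.4029.

σ̂²_MAP = 4.4029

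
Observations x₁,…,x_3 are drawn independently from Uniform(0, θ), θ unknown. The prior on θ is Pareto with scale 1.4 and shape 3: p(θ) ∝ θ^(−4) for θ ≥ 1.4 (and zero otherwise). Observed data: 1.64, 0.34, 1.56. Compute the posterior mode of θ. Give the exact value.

θ̂_MAP = 1.64

The Uniform(0, θ) likelihood is θ^(−n) for θ ≥ max(xᵢ), zero otherwise. Here max(xᵢ) = 1.64.
Posterior ∝ θ^(−4) · θ^(−3) = θ^(−7) on θ ≥ max(1.4, 1.64) = 1.64.
This density is strictly decreasing in θ, so the posterior mode lies at the lower boundary of the support.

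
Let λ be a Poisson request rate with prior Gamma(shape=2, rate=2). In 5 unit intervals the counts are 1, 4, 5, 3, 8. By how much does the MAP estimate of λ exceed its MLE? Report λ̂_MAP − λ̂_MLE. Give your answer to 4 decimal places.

MAP − MLE = -1.0571

Σxᵢ = 21. Posterior is Gamma(23, 7); MAP = (23−1)/7 = 22/7 ≈ 3.14286.
MLE = x̄ = 21/5 ≈ 4.20000.
Difference = 22/7 − 21/5 = -37/35 ≈ -1.0571.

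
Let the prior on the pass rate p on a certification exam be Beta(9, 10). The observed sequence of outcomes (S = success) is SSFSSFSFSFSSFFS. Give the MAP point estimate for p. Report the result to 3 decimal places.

Prior: Beta(9, 10).
Data: 9 successes in 15 trials (from the sequence). The binomial likelihood contributes p^9(1−p)^6, so the posterior is Beta(9+9, 10+6) = Beta(18, 16).
For Beta(a, b) with a, b > 1 the mode is (a−1)/(a+b−2) = 17/32 ≈ 0.531.

p̂_MAP = 0.531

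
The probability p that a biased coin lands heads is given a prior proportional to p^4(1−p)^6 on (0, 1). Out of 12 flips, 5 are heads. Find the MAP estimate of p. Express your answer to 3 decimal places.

The prior density ∝ p^4(1−p)^6 is the kernel of Beta(5, 7).
Data: 5 successes in 12 trials. The binomial likelihood contributes p^5(1−p)^7, so the posterior is Beta(5+5, 7+7) = Beta(10, 14).
For Beta(a, b) with a, b > 1 the mode is (a−1)/(a+b−2) = 9/22 ≈ 0.409.

p̂_MAP = 0.409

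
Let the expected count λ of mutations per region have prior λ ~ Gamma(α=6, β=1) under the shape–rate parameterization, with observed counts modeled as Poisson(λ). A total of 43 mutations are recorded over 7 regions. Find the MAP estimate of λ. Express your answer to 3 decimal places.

λ̂_MAP = 6.000

Σxᵢ = 43, n = 7.
Posterior ∝ λ^5e^(−1λ) · λ^43e^(−7λ) = λ^48e^(−8λ), i.e. Gamma(shape=49, rate=8).
The mode of a Gamma(a, b) with a ≥ 1 (shape–rate) is (a−1)/b = 48/8 ≈ 6.000.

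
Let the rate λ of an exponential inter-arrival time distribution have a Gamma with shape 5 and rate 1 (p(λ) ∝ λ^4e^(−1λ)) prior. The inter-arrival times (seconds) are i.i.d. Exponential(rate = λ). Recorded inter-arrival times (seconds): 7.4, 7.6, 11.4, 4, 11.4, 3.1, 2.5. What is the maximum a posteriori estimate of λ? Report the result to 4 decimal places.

λ̂_MAP = 0.2273

The Exponential(rate=λ) likelihood is ∝ λ^n e^(−λΣtᵢ). Here n = 7 and Σtᵢ = 7.4 + 7.6 + 11.4 + 4 + 11.4 + 3.1 + 2.5 = 47.4.
Posterior ∝ λ^4e^(−1λ) · λ^7e^(−47.4λ) = λ^11e^(−48.4λ), i.e. Gamma(12, 48.4).
Mode = (a−1)/b = 11/48.4 ≈ 0.2273.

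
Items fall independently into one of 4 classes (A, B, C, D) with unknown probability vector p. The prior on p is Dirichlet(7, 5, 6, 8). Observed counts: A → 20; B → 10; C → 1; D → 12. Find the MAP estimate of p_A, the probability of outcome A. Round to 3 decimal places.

MAP estimate of p_A = 0.400

The posterior is Dirichlet(αᵢ + nᵢ) = Dirichlet(27, 15, 7, 20).
For a Dirichlet(a₁,…,a_K) with all aᵢ > 1, the mode has j-th component (aⱼ − 1)/(Σaᵢ − K).
Here Σaᵢ = 69 and K = 4, so p_A = (27 − 1)/(69 − 4) = 26/65 ≈ 0.400.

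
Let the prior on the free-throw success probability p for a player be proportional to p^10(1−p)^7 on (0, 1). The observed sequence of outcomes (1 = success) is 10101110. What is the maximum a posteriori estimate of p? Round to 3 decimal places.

p̂_MAP = 0.600

The prior density ∝ p^10(1−p)^7 is the kernel of Beta(11, 8).
Data: 5 successes in 8 trials (from the sequence). The binomial likelihood contributes p^5(1−p)^3, so the posterior is Beta(11+5, 8+3) = Beta(16, 11).
For Beta(a, b) with a, b > 1 the mode is (a−1)/(a+b−2) = 15/25 ≈ 0.600.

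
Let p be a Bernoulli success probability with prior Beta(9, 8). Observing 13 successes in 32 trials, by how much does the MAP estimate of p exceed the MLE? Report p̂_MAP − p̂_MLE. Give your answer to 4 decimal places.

Posterior is Beta(22, 27); MAP = (22−1)/(49−2) = 21/47 ≈ 0.44681.
MLE ignores the prior: p̂_MLE = k/n = 13/32 ≈ 0.40625.
Difference = 21/47 − 13/32 = 61/1504 ≈ 0.0406.

MAP − MLE = 0.0406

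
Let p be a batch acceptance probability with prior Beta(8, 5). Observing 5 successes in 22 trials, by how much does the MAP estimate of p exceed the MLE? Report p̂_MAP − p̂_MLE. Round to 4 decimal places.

Posterior is Beta(13, 22); MAP = (13−1)/(35−2) = 12/33 ≈ 0.36364.
MLE ignores the prior: p̂_MLE = k/n = 5/22 ≈ 0.22727.
Difference = 12/33 − 5/22 = 3/22 ≈ 0.1364.

MAP − MLE = 0.1364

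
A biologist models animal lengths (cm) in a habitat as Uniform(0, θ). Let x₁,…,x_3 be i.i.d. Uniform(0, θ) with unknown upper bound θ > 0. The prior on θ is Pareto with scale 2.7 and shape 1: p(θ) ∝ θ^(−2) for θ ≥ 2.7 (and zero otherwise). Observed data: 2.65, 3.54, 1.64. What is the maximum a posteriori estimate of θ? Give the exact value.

θ̂_MAP = 3.54

The Uniform(0, θ) likelihood is θ^(−n) for θ ≥ max(xᵢ), zero otherwise. Here max(xᵢ) = 3.54.
Posterior ∝ θ^(−2) · θ^(−3) = θ^(−5) on θ ≥ max(2.7, 3.54) = 3.54.
This density is strictly decreasing in θ, so the posterior mode lies at the lower boundary of the support.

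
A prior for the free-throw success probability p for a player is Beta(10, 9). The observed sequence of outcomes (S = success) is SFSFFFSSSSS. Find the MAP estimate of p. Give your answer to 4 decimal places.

p̂_MAP = 0.5714

Prior: Beta(10, 9).
Data: 7 successes in 11 trials (from the sequence). The binomial likelihood contributes p^7(1−p)^4, so the posterior is Beta(10+7, 9+4) = Beta(17, 13).
For Beta(a, b) with a, b > 1 the mode is (a−1)/(a+b−2) = 16/28 ≈ 0.5714.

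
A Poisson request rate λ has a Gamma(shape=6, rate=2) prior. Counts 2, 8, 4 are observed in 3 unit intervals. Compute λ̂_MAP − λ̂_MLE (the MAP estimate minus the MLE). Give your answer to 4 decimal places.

MAP − MLE = -0.8667

Σxᵢ = 14. Posterior is Gamma(20, 5); MAP = (20−1)/5 = 19/5 ≈ 3.80000.
MLE = x̄ = 14/3 ≈ 4.66667.
Difference = 19/5 − 14/3 = -13/15 ≈ -0.8667.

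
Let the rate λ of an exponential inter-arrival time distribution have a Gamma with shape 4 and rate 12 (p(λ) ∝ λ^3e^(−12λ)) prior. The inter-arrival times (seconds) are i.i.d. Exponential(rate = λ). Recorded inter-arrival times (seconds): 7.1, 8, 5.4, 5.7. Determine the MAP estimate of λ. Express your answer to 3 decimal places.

λ̂_MAP = 0.183

The Exponential(rate=λ) likelihood is ∝ λ^n e^(−λΣtᵢ). Here n = 4 and Σtᵢ = 7.1 + 8 + 5.4 + 5.7 = 26.2.
Posterior ∝ λ^3e^(−12λ) · λ^4e^(−26.2λ) = λ^7e^(−38.2λ), i.e. Gamma(8, 38.2).
Mode = (a−1)/b = 7/38.2 ≈ 0.183.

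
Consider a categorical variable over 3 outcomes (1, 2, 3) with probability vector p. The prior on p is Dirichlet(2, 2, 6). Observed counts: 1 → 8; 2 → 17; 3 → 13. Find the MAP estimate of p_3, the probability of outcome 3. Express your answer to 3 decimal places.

MAP estimate: 0.400

The posterior is Dirichlet(αᵢ + nᵢ) = Dirichlet(10, 19, 19).
For a Dirichlet(a₁,…,a_K) with all aᵢ > 1, the mode has j-th component (aⱼ − 1)/(Σaᵢ − K).
Here Σaᵢ = 48 and K = 3, so p_3 = (19 − 1)/(48 − 3) = 18/45 ≈ 0.400.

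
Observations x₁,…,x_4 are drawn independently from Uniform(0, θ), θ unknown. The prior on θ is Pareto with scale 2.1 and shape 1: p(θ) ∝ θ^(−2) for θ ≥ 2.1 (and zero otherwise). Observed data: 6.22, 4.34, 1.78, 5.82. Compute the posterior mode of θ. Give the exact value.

The Uniform(0, θ) likelihood is θ^(−n) for θ ≥ max(xᵢ), zero otherwise. Here max(xᵢ) = 6.22.
Posterior ∝ θ^(−2) · θ^(−4) = θ^(−6) on θ ≥ max(2.1, 6.22) = 6.22.
This density is strictly decreasing in θ, so the posterior mode lies at the lower boundary of the support.

θ̂_MAP = 6.22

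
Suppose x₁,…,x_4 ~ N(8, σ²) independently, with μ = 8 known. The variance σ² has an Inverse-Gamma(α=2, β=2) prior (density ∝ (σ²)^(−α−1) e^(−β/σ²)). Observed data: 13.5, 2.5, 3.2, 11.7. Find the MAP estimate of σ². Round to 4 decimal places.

σ̂²_MAP = 10.1230

Sum of squared deviations about the known mean: SS = (13.5−8)² + (2.5−8)² + (3.2−8)² + (11.7−8)² = 97.23.
The Normal likelihood contributes (σ²)^(−n/2) exp(−SS/(2σ²)), so the posterior is Inverse-Gamma(α + n/2, β + SS/2) = Inverse-Gamma(4, 50.615).
The mode of Inverse-Gamma(a, b) is b/(a+1) = 50.615/5 ≈ 10.1230.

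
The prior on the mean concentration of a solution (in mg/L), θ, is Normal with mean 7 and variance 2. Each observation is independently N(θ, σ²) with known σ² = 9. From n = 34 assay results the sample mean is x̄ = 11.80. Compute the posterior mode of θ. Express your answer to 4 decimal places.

n = 34, x̄ = 11.80.
For a Normal prior and Normal likelihood with known variance, the posterior is Normal; its mode equals its mean, the precision-weighted average.
Prior precision 1/σ₀² = 1/2 = 0.5; data precision n/σ² = 34/9.
θ̂ = (0.5·7 + (34/9)·11.8) / (0.5 + 34/9) = (4327/90)/(77/18) = 4327/385 ≈ 11.2390.

θ̂_MAP = 11.2390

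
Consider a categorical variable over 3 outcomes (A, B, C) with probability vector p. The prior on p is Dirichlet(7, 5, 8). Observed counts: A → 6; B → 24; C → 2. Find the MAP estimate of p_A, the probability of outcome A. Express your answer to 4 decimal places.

The posterior is Dirichlet(αᵢ + nᵢ) = Dirichlet(13, 29, 10).
For a Dirichlet(a₁,…,a_K) with all aᵢ > 1, the mode has j-th component (aⱼ − 1)/(Σaᵢ − K).
Here Σaᵢ = 52 and K = 3, so p_A = (13 − 1)/(52 − 3) = 12/49 ≈ 0.2449.

MAP estimate of p_A = 0.2449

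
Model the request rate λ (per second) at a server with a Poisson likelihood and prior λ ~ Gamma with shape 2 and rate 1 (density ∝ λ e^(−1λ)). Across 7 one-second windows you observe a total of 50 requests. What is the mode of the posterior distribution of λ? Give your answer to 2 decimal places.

λ̂_MAP = 6.38

Σxᵢ = 50, n = 7.
Posterior ∝ λe^(−1λ) · λ^50e^(−7λ) = λ^51e^(−8λ), i.e. Gamma(shape=52, rate=8).
The mode of a Gamma(a, b) with a ≥ 1 (shape–rate) is (a−1)/b = 51/8 ≈ 6.38.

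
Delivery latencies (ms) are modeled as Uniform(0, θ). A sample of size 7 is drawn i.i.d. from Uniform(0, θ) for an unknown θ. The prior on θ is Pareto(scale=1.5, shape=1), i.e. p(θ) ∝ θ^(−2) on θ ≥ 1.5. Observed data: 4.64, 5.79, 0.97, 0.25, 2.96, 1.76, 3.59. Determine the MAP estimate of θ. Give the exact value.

The Uniform(0, θ) likelihood is θ^(−n) for θ ≥ max(xᵢ), zero otherwise. Here max(xᵢ) = 5.79.
Posterior ∝ θ^(−2) · θ^(−7) = θ^(−9) on θ ≥ max(1.5, 5.79) = 5.79.
This density is strictly decreasing in θ, so the posterior mode lies at the lower boundary of the support.

θ̂_MAP = 5.79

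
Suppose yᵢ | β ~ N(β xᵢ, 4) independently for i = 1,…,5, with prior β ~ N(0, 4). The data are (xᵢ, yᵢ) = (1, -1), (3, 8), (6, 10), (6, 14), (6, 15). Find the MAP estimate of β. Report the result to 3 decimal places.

β̂_MAP = 2.160

log p(β | y) = −Σ(yᵢ − βxᵢ)²/(2·4) − β²/(2·4) + const.
Setting the derivative to zero: Σxᵢ(yᵢ − βxᵢ)/4 − β/4 = 0, so β = Σxᵢyᵢ / (Σxᵢ² + σ²/τ²).
Σxᵢyᵢ = 1·(-1) + 3·8 + 6·10 + 6·14 + 6·15 = 257; Σxᵢ² = 118; σ²/τ² = 1.
β̂_MAP = 257 / (118 + 1) = 257/119 ≈ 2.160.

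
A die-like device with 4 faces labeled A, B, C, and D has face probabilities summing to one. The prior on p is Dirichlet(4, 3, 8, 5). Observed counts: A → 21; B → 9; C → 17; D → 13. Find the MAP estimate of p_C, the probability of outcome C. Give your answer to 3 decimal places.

MAP estimate of p_C = 0.316

The posterior is Dirichlet(αᵢ + nᵢ) = Dirichlet(25, 12, 25, 18).
For a Dirichlet(a₁,…,a_K) with all aᵢ > 1, the mode has j-th component (aⱼ − 1)/(Σaᵢ − K).
Here Σaᵢ = 80 and K = 4, so p_C = (25 − 1)/(80 − 4) = 24/76 ≈ 0.316.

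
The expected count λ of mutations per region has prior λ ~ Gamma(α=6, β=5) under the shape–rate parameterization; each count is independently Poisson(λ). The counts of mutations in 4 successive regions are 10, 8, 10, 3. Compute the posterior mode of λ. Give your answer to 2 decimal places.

Σxᵢ = 10+8+10+3 = 31, with n = 4.
Posterior ∝ λ^5e^(−5λ) · λ^31e^(−4λ) = λ^36e^(−9λ), i.e. Gamma(shape=37, rate=9).
The mode of a Gamma(a, b) with a ≥ 1 (shape–rate) is (a−1)/b = 36/9 ≈ 4.00.

λ̂_MAP = 4.00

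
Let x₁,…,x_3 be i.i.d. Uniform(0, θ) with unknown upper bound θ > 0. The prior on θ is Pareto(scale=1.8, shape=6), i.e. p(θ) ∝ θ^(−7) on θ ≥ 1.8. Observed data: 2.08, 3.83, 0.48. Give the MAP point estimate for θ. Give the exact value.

The Uniform(0, θ) likelihood is θ^(−n) for θ ≥ max(xᵢ), zero otherwise. Here max(xᵢ) = 3.83.
Posterior ∝ θ^(−7) · θ^(−3) = θ^(−10) on θ ≥ max(1.8, 3.83) = 3.83.
This density is strictly decreasing in θ, so the posterior mode lies at the lower boundary of the support.

θ̂_MAP = 3.83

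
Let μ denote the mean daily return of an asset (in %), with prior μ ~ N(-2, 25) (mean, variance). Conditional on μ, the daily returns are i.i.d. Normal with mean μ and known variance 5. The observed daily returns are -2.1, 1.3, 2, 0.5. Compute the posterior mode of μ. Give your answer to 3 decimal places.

n = 4; x̄ = ((-2.1) + 1.3 + 2 + 0.5)/4 = 1.7/4 = 0.425.
For a Normal prior and Normal likelihood with known variance, the posterior is Normal; its mode equals its mean, the precision-weighted average.
Prior precision 1/σ₀² = 1/25 = 0.04; data precision n/σ² = 4/5 = 0.8.
μ̂ = (0.04·(-2) + 0.8·0.425) / (0.04 + 0.8) = 0.26/0.84 = 13/42 ≈ 0.310.

μ̂_MAP = 0.310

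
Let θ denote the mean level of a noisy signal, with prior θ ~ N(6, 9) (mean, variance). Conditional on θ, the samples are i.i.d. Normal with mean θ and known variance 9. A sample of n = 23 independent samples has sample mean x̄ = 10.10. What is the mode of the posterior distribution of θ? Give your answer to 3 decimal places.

n = 23, x̄ = 10.10.
For a Normal prior and Normal likelihood with known variance, the posterior is Normal; its mode equals its mean, the precision-weighted average.
Prior precision 1/σ₀² = 1/9; data precision n/σ² = 23/9.
θ̂ = ((1/9)·6 + (23/9)·10.1) / (1/9 + 23/9) = (2383/90)/(8/3) = 2383/240 ≈ 9.929.

θ̂_MAP = 9.929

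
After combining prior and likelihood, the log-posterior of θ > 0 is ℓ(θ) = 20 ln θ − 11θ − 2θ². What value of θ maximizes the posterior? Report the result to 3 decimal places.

ℓ'(θ) = 20/θ − 11 − 4θ. Setting this to zero and multiplying by θ: 4θ² + 11θ − 20 = 0.
θ = (−11 + √(11² + 4·4·20)) / (2·4) = (−11 + √441) / 8 = (−11 + 21)/8 = 5/4.
ℓ''(θ) = −20/θ² − 4 < 0, confirming a maximum.

θ̂_MAP = 1.250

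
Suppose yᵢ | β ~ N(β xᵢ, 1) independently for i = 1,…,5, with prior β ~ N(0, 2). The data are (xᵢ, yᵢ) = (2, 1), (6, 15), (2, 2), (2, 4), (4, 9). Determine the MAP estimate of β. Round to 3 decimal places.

log p(β | y) = −Σ(yᵢ − βxᵢ)²/(2·1) − β²/(2·2) + const.
Setting the derivative to zero: Σxᵢ(yᵢ − βxᵢ)/1 − β/2 = 0, so β = Σxᵢyᵢ / (Σxᵢ² + σ²/τ²).
Σxᵢyᵢ = 2·1 + 6·15 + 2·2 + 2·4 + 4·9 = 140; Σxᵢ² = 64; σ²/τ² = 0.5.
β̂_MAP = 140 / (64 + 0.5) = 140/64.5 ≈ 2.171.

β̂_MAP = 2.171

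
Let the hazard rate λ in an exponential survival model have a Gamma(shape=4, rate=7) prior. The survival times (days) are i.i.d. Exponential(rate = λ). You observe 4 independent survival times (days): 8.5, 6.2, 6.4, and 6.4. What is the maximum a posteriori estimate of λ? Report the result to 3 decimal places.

The Exponential(rate=λ) likelihood is ∝ λ^n e^(−λΣtᵢ). Here n = 4 and Σtᵢ = 8.5 + 6.2 + 6.4 + 6.4 = 27.5.
Posterior ∝ λ^3e^(−7λ) · λ^4e^(−27.5λ) = λ^7e^(−34.5λ), i.e. Gamma(8, 34.5).
Mode = (a−1)/b = 7/34.5 ≈ 0.203.

λ̂_MAP = 0.203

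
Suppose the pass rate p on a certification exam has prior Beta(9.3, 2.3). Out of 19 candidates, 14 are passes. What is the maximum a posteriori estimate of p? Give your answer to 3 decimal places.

p̂_MAP = 0.780

Prior: Beta(9.3, 2.3).
Data: 14 successes in 19 trials. The binomial likelihood contributes p^14(1−p)^5, so the posterior is Beta(9.3+14, 2.3+5) = Beta(23.3, 7.3).
For Beta(a, b) with a, b > 1 the mode is (a−1)/(a+b−2) = 22.3/28.6 ≈ 0.780.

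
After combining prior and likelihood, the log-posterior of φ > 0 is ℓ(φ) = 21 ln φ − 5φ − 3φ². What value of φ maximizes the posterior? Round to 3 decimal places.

φ̂_MAP = 1.500

ℓ'(φ) = 21/φ − 5 − 6φ. Setting this to zero and multiplying by φ: 6φ² + 5φ − 21 = 0.
φ = (−5 + √(5² + 4·6·21)) / (2·6) = (−5 + √529) / 12 = (−5 + 23)/12 = 3/2.
ℓ''(φ) = −21/φ² − 6 < 0, confirming a maximum.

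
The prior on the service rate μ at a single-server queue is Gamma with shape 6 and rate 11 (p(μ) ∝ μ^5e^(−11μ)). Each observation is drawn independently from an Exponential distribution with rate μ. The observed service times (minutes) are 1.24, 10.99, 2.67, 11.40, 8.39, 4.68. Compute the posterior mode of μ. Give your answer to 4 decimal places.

The Exponential(rate=μ) likelihood is ∝ μ^n e^(−μΣtᵢ). Here n = 6 and Σtᵢ = 1.24 + 10.99 + 2.67 + 11.40 + 8.39 + 4.68 = 39.37.
Posterior ∝ μ^5e^(−11μ) · μ^6e^(−39.37μ) = μ^11e^(−50.37μ), i.e. Gamma(12, 50.37).
Mode = (a−1)/b = 11/50.37 ≈ 0.2184.

μ̂_MAP = 0.2184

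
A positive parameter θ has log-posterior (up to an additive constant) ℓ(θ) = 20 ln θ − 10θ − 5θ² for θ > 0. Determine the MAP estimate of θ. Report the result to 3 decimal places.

ℓ'(θ) = 20/θ − 10 − 10θ. Setting this to zero and multiplying by θ: 10θ² + 10θ − 20 = 0.
θ = (−10 + √(10² + 4·10·20)) / (2·10) = (−10 + √900) / 20 = (−10 + 30)/20 = 1.
ℓ''(θ) = −20/θ² − 10 < 0, confirming a maximum.

θ̂_MAP = 1.000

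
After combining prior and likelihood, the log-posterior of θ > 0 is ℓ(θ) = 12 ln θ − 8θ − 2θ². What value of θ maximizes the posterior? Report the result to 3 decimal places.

θ̂_MAP = 1.000

ℓ'(θ) = 12/θ − 8 − 4θ. Setting this to zero and multiplying by θ: 4θ² + 8θ − 12 = 0.
θ = (−8 + √(8² + 4·4·12)) / (2·4) = (−8 + √256) / 8 = (−8 + 16)/8 = 1.
ℓ''(θ) = −12/θ² − 4 < 0, confirming a maximum.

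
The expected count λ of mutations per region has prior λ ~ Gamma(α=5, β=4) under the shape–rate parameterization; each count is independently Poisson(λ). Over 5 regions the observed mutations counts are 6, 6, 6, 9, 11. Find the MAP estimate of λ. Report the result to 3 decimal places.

Σxᵢ = 6+6+6+9+11 = 38, with n = 5.
Posterior ∝ λ^4e^(−4λ) · λ^38e^(−5λ) = λ^42e^(−9λ), i.e. Gamma(shape=43, rate=9).
The mode of a Gamma(a, b) with a ≥ 1 (shape–rate) is (a−1)/b = 42/9 ≈ 4.667.

λ̂_MAP = 4.667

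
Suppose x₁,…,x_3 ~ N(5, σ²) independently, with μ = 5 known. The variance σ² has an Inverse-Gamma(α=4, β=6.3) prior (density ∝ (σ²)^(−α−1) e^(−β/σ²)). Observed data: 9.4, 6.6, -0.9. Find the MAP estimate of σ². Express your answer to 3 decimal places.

Sum of squared deviations about the known mean: SS = (9.4−5)² + (6.6−5)² + (-0.9−5)² = 56.73.
The Normal likelihood contributes (σ²)^(−n/2) exp(−SS/(2σ²)), so the posterior is Inverse-Gamma(α + n/2, β + SS/2) = Inverse-Gamma(5.5, 34.665).
The mode of Inverse-Gamma(a, b) is b/(a+1) = 34.665/6.5 ≈ 5.333.

σ̂²_MAP = 5.333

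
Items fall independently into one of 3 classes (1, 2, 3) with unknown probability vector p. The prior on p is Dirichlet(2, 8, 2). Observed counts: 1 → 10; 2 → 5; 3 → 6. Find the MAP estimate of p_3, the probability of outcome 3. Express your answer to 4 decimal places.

The posterior is Dirichlet(αᵢ + nᵢ) = Dirichlet(12, 13, 8).
For a Dirichlet(a₁,…,a_K) with all aᵢ > 1, the mode has j-th component (aⱼ − 1)/(Σaᵢ − K).
Here Σaᵢ = 33 and K = 3, so p_3 = (8 − 1)/(33 − 3) = 7/30 ≈ 0.2333.

MAP estimate: 0.2333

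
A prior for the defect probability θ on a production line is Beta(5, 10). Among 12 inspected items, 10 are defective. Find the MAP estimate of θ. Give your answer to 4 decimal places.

Prior: Beta(5, 10).
Data: 10 successes in 12 trials. The binomial likelihood contributes θ^10(1−θ)^2, so the posterior is Beta(5+10, 10+2) = Beta(15, 12).
For Beta(a, b) with a, b > 1 the mode is (a−1)/(a+b−2) = 14/25 ≈ 0.5600.

θ̂_MAP = 0.5600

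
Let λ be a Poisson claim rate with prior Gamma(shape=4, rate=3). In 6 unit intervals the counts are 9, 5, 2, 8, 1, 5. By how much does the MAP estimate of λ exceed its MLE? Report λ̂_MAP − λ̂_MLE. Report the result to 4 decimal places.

MAP − MLE = -1.3333

Σxᵢ = 30. Posterior is Gamma(34, 9); MAP = (34−1)/9 = 33/9 ≈ 3.66667.
MLE = x̄ = 30/6 ≈ 5.00000.
Difference = 33/9 − 30/6 = -4/3 ≈ -1.3333.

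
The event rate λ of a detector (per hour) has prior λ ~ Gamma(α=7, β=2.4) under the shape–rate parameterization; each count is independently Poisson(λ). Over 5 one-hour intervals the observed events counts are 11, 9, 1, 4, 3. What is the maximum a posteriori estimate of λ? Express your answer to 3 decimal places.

Σxᵢ = 11+9+1+4+3 = 28, with n = 5.
Posterior ∝ λ^6e^(−2.4λ) · λ^28e^(−5λ) = λ^34e^(−7.4λ), i.e. Gamma(shape=35, rate=7.4).
The mode of a Gamma(a, b) with a ≥ 1 (shape–rate) is (a−1)/b = 34/7.4 ≈ 4.595.

λ̂_MAP = 4.595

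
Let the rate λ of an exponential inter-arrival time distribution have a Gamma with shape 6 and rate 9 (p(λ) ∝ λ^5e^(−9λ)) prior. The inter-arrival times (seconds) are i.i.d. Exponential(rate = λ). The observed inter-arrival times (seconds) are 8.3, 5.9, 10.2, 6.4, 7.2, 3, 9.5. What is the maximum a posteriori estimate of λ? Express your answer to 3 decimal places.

λ̂_MAP = 0.202

The Exponential(rate=λ) likelihood is ∝ λ^n e^(−λΣtᵢ). Here n = 7 and Σtᵢ = 8.3 + 5.9 + 10.2 + 6.4 + 7.2 + 3 + 9.5 = 50.5.
Posterior ∝ λ^5e^(−9λ) · λ^7e^(−50.5λ) = λ^12e^(−59.5λ), i.e. Gamma(13, 59.5).
Mode = (a−1)/b = 12/59.5 ≈ 0.202.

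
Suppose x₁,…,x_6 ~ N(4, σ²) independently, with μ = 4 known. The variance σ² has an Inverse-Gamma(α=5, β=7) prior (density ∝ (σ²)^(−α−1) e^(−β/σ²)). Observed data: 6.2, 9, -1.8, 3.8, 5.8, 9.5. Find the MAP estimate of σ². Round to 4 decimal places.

σ̂²_MAP = 6.1672

Sum of squared deviations about the known mean: SS = (6.2−4)² + (9−4)² + (-1.8−4)² + (3.8−4)² + (5.8−4)² + (9.5−4)² = 97.01.
The Normal likelihood contributes (σ²)^(−n/2) exp(−SS/(2σ²)), so the posterior is Inverse-Gamma(α + n/2, β + SS/2) = Inverse-Gamma(8, 55.505).
The mode of Inverse-Gamma(a, b) is b/(a+1) = 55.505/9 ≈ 6.1672.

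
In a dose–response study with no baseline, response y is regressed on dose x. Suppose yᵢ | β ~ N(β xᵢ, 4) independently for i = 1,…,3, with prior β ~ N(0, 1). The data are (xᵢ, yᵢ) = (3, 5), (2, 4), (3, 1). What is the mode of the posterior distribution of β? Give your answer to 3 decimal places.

log p(β | y) = −Σ(yᵢ − βxᵢ)²/(2·4) − β²/(2·1) + const.
Setting the derivative to zero: Σxᵢ(yᵢ − βxᵢ)/4 − β/1 = 0, so β = Σxᵢyᵢ / (Σxᵢ² + σ²/τ²).
Σxᵢyᵢ = 3·5 + 2·4 + 3·1 = 26; Σxᵢ² = 22; σ²/τ² = 4.
β̂_MAP = 26 / (22 + 4) = 26/26 ≈ 1.000.

β̂_MAP = 1.000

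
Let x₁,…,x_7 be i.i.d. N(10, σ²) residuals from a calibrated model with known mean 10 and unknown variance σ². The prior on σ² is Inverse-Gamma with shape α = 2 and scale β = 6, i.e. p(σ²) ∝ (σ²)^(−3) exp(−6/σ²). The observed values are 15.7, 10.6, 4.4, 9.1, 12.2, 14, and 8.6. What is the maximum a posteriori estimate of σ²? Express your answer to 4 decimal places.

Sum of squared deviations about the known mean: SS = (15.7−10)² + (10.6−10)² + (4.4−10)² + (9.1−10)² + (12.2−10)² + (14−10)² + (8.6−10)² = 87.82.
The Normal likelihood contributes (σ²)^(−n/2) exp(−SS/(2σ²)), so the posterior is Inverse-Gamma(α + n/2, β + SS/2) = Inverse-Gamma(5.5, 49.91).
The mode of Inverse-Gamma(a, b) is b/(a+1) = 49.91/6.5 ≈ 7.6785.

σ̂²_MAP = 7.6785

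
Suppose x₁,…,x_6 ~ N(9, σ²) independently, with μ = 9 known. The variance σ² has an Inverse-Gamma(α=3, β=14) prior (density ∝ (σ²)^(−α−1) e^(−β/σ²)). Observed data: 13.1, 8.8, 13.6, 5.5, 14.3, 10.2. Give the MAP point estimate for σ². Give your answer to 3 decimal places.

Sum of squared deviations about the known mean: SS = (13.1−9)² + (8.8−9)² + (13.6−9)² + (5.5−9)² + (14.3−9)² + (10.2−9)² = 79.79.
The Normal likelihood contributes (σ²)^(−n/2) exp(−SS/(2σ²)), so the posterior is Inverse-Gamma(α + n/2, β + SS/2) = Inverse-Gamma(6, 53.895).
The mode of Inverse-Gamma(a, b) is b/(a+1) = 53.895/7 ≈ 7.699.

σ̂²_MAP = 7.699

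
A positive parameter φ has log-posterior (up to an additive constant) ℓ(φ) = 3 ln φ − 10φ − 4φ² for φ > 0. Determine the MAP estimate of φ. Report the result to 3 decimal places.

ℓ'(φ) = 3/φ − 10 − 8φ. Setting this to zero and multiplying by φ: 8φ² + 10φ − 3 = 0.
φ = (−10 + √(10² + 4·8·3)) / (2·8) = (−10 + √196) / 16 = (−10 + 14)/16 = 1/4.
ℓ''(φ) = −3/φ² − 8 < 0, confirming a maximum.

φ̂_MAP = 0.250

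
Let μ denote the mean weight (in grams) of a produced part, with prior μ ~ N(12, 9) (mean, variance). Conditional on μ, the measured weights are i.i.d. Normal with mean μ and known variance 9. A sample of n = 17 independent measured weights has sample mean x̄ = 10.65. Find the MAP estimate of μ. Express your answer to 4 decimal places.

n = 17, x̄ = 10.65.
For a Normal prior and Normal likelihood with known variance, the posterior is Normal; its mode equals its mean, the precision-weighted average.
Prior precision 1/σ₀² = 1/9; data precision n/σ² = 17/9.
μ̂ = ((1/9)·12 + (17/9)·10.65) / (1/9 + 17/9) = 21.45/2 = 10.7250.

μ̂_MAP = 10.7250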